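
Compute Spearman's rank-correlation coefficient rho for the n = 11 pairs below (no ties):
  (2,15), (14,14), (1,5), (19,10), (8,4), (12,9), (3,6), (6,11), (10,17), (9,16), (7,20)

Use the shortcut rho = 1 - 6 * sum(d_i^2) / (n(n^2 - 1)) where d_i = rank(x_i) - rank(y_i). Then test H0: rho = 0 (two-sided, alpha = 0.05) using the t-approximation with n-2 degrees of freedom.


Step 1: Rank x and y separately (midranks; no ties here).
rank(x): 2->2, 14->10, 1->1, 19->11, 8->6, 12->9, 3->3, 6->4, 10->8, 9->7, 7->5
rank(y): 15->8, 14->7, 5->2, 10->5, 4->1, 9->4, 6->3, 11->6, 17->10, 16->9, 20->11
Step 2: d_i = R_x(i) - R_y(i); compute d_i^2.
  (2-8)^2=36, (10-7)^2=9, (1-2)^2=1, (11-5)^2=36, (6-1)^2=25, (9-4)^2=25, (3-3)^2=0, (4-6)^2=4, (8-10)^2=4, (7-9)^2=4, (5-11)^2=36
sum(d^2) = 180.
Step 3: rho = 1 - 6*180 / (11*(11^2 - 1)) = 1 - 1080/1320 = 0.181818.
Step 4: Under H0, t = rho * sqrt((n-2)/(1-rho^2)) = 0.5547 ~ t(9).
Step 5: Two-sided p-value from the t-distribution with 9 df = 0.592615.
Step 6: alpha = 0.05. fail to reject H0.

rho = 0.1818, p = 0.592615, fail to reject H0 at alpha = 0.05.


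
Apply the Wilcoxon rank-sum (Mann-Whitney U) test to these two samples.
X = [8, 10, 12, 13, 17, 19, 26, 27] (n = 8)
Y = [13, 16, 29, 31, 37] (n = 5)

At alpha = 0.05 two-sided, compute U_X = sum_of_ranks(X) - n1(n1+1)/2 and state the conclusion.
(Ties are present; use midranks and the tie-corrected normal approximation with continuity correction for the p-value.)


Step 1: Combine and sort all 13 observations; assign midranks.
sorted (value, group): (8,X), (10,X), (12,X), (13,X), (13,Y), (16,Y), (17,X), (19,X), (26,X), (27,X), (29,Y), (31,Y), (37,Y)
ranks: 8->1, 10->2, 12->3, 13->4.5, 13->4.5, 16->6, 17->7, 19->8, 26->9, 27->10, 29->11, 31->12, 37->13
Step 2: Rank sum for X: R1 = 1 + 2 + 3 + 4.5 + 7 + 8 + 9 + 10 = 44.5.
Step 3: U_X = R1 - n1(n1+1)/2 = 44.5 - 8*9/2 = 44.5 - 36 = 8.5.
       U_Y = n1*n2 - U_X = 40 - 8.5 = 31.5.
Step 4: Ties are present, so use the tie-corrected normal approximation (with continuity correction) for the p-value.
Step 5: p-value = 0.106864; compare to alpha = 0.05. fail to reject H0.

U_X = 8.5, p = 0.106864, fail to reject H0 at alpha = 0.05.


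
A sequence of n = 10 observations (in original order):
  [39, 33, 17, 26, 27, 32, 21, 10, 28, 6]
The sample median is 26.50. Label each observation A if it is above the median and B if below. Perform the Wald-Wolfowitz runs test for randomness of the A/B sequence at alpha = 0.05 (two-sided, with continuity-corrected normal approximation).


Step 1: Compute median = 26.50; label A = above, B = below.
Labels in order: AABBAABBAB  (n_A = 5, n_B = 5)
Step 2: Count runs R = 6.
Step 3: Under H0 (random ordering), E[R] = 2*n_A*n_B/(n_A+n_B) + 1 = 2*5*5/10 + 1 = 6.0000.
        Var[R] = 2*n_A*n_B*(2*n_A*n_B - n_A - n_B) / ((n_A+n_B)^2 * (n_A+n_B-1)) = 2000/900 = 2.2222.
        SD[R] = 1.4907.
Step 4: R = E[R], so z = 0 with no continuity correction.
Step 5: Two-sided p-value via normal approximation = 2*(1 - Phi(|z|)) = 1.000000.
Step 6: alpha = 0.05. fail to reject H0.

R = 6, z = 0.0000, p = 1.000000, fail to reject H0.


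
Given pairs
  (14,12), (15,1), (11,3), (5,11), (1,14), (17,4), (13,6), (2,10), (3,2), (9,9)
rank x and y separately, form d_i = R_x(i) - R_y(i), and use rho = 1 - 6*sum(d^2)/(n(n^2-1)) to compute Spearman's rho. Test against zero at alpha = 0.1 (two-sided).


Step 1: Rank x and y separately (midranks; no ties here).
rank(x): 14->8, 15->9, 11->6, 5->4, 1->1, 17->10, 13->7, 2->2, 3->3, 9->5
rank(y): 12->9, 1->1, 3->3, 11->8, 14->10, 4->4, 6->5, 10->7, 2->2, 9->6
Step 2: d_i = R_x(i) - R_y(i); compute d_i^2.
  (8-9)^2=1, (9-1)^2=64, (6-3)^2=9, (4-8)^2=16, (1-10)^2=81, (10-4)^2=36, (7-5)^2=4, (2-7)^2=25, (3-2)^2=1, (5-6)^2=1
sum(d^2) = 238.
Step 3: rho = 1 - 6*238 / (10*(10^2 - 1)) = 1 - 1428/990 = -0.442424.
Step 4: Under H0, t = rho * sqrt((n-2)/(1-rho^2)) = -1.3954 ~ t(8).
Step 5: Two-sided p-value from the t-distribution with 8 df = 0.200423.
Step 6: alpha = 0.1. fail to reject H0.

rho = -0.4424, p = 0.200423, fail to reject H0 at alpha = 0.1.


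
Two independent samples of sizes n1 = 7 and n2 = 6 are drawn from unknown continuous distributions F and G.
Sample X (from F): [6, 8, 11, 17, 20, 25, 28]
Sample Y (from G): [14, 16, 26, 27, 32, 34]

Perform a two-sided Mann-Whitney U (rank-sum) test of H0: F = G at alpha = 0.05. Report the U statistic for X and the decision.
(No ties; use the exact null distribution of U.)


Step 1: Combine and sort all 13 observations; assign midranks.
sorted (value, group): (6,X), (8,X), (11,X), (14,Y), (16,Y), (17,X), (20,X), (25,X), (26,Y), (27,Y), (28,X), (32,Y), (34,Y)
ranks: 6->1, 8->2, 11->3, 14->4, 16->5, 17->6, 20->7, 25->8, 26->9, 27->10, 28->11, 32->12, 34->13
Step 2: Rank sum for X: R1 = 1 + 2 + 3 + 6 + 7 + 8 + 11 = 38.
Step 3: U_X = R1 - n1(n1+1)/2 = 38 - 7*8/2 = 38 - 28 = 10.
       U_Y = n1*n2 - U_X = 42 - 10 = 32.
Step 4: No ties, so the exact null distribution of U (based on enumerating the C(13,7) = 1716 equally likely rank assignments) gives the two-sided p-value.
Step 5: p-value = 0.137529; compare to alpha = 0.05. fail to reject H0.

U_X = 10, p = 0.137529, fail to reject H0 at alpha = 0.05.


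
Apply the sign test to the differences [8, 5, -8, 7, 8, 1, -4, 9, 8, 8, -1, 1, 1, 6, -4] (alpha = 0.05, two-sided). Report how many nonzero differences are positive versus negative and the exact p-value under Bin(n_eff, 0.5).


Step 1: Discard zero differences. Original n = 15; n_eff = number of nonzero differences = 15.
Nonzero differences (with sign): +8, +5, -8, +7, +8, +1, -4, +9, +8, +8, -1, +1, +1, +6, -4
Step 2: Count signs: positive = 11, negative = 4.
Step 3: Under H0: P(positive) = 0.5, so the number of positives S ~ Bin(15, 0.5).
Step 4: Two-sided exact p-value = sum of Bin(15,0.5) probabilities at or below the observed probability = 0.118469.
Step 5: alpha = 0.05. fail to reject H0.

n_eff = 15, pos = 11, neg = 4, p = 0.118469, fail to reject H0.


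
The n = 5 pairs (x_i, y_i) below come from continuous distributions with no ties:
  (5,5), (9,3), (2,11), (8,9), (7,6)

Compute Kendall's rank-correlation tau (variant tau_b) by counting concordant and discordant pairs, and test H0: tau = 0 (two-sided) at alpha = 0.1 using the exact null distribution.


Step 1: Enumerate the 10 unordered pairs (i,j) with i<j and classify each by sign(x_j-x_i) * sign(y_j-y_i).
  (1,2):dx=+4,dy=-2->D; (1,3):dx=-3,dy=+6->D; (1,4):dx=+3,dy=+4->C; (1,5):dx=+2,dy=+1->C
  (2,3):dx=-7,dy=+8->D; (2,4):dx=-1,dy=+6->D; (2,5):dx=-2,dy=+3->D; (3,4):dx=+6,dy=-2->D
  (3,5):dx=+5,dy=-5->D; (4,5):dx=-1,dy=-3->C
Step 2: C = 3, D = 7, total pairs = 10.
Step 3: tau = (C - D)/(n(n-1)/2) = (3 - 7)/10 = -0.400000.
Step 4: Exact two-sided p-value (enumerate n! = 120 permutations of y under H0): p = 0.483333.
Step 5: alpha = 0.1. fail to reject H0.

tau_b = -0.4000 (C=3, D=7), p = 0.483333, fail to reject H0.


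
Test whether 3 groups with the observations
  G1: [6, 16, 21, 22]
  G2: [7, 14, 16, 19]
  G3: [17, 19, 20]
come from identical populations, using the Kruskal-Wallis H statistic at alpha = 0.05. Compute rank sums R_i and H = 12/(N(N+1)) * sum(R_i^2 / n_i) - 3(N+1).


Step 1: Combine all N = 11 observations and assign midranks.
sorted (value, group, rank): (6,G1,1), (7,G2,2), (14,G2,3), (16,G1,4.5), (16,G2,4.5), (17,G3,6), (19,G2,7.5), (19,G3,7.5), (20,G3,9), (21,G1,10), (22,G1,11)
Step 2: Sum ranks within each group.
R_1 = 26.5 (n_1 = 4)
R_2 = 17 (n_2 = 4)
R_3 = 22.5 (n_3 = 3)
Step 3: H = 12/(N(N+1)) * sum(R_i^2/n_i) - 3(N+1)
     = 12/(11*12) * (26.5^2/4 + 17^2/4 + 22.5^2/3) - 3*12
     = 0.090909 * 416.562 - 36
     = 1.869318.
Step 4: Ties present; correction factor C = 1 - 12/(11^3 - 11) = 0.990909. Corrected H = 1.869318 / 0.990909 = 1.886468.
Step 5: Under H0, H ~ chi^2(2); p-value = 0.389367.
Step 6: alpha = 0.05. fail to reject H0.

H = 1.8865, df = 2, p = 0.389367, fail to reject H0.


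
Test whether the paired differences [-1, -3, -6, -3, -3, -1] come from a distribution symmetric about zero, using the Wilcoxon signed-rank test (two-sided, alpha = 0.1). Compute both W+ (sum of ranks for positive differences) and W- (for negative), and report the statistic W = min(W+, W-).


Step 1: Drop any zero differences (none here) and take |d_i|.
|d| = [1, 3, 6, 3, 3, 1]
Step 2: Midrank |d_i| (ties get averaged ranks).
ranks: |1|->1.5, |3|->4, |6|->6, |3|->4, |3|->4, |1|->1.5
Step 3: Attach original signs; sum ranks with positive sign and with negative sign.
W+ = 0 = 0
W- = 1.5 + 4 + 6 + 4 + 4 + 1.5 = 21
(Check: W+ + W- = 21 should equal n(n+1)/2 = 21.)
Step 4: Test statistic W = min(W+, W-) = 0.
Step 5: Ties in |d|, so use the tie-corrected normal approximation.
        E[W] = n(n+1)/4 = 6*7/4 = 10.5.
        Tie groups: |d|=1 (t=2), |d|=3 (t=3); sum(t^3 - t) = 30.
        Var[W] = n(n+1)(2n+1)/24 - sum(t^3-t)/48 = 546/24 - 30/48 = 22.125.
        z = (W - E[W]) / sqrt(Var[W]) = (0 - 10.5) / 4.7037 = -2.2323.
        Two-sided p = 2*Phi(z) = 0.025597.
Step 6: alpha = 0.1. reject H0.

W+ = 0, W- = 21, W = min = 0, p = 0.025597, reject H0.


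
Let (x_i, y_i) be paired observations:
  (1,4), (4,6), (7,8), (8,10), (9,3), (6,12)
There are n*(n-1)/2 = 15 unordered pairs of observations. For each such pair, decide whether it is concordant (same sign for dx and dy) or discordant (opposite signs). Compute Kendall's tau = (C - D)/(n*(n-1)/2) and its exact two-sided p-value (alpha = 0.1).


Step 1: Enumerate the 15 unordered pairs (i,j) with i<j and classify each by sign(x_j-x_i) * sign(y_j-y_i).
  (1,2):dx=+3,dy=+2->C; (1,3):dx=+6,dy=+4->C; (1,4):dx=+7,dy=+6->C; (1,5):dx=+8,dy=-1->D
  (1,6):dx=+5,dy=+8->C; (2,3):dx=+3,dy=+2->C; (2,4):dx=+4,dy=+4->C; (2,5):dx=+5,dy=-3->D
  (2,6):dx=+2,dy=+6->C; (3,4):dx=+1,dy=+2->C; (3,5):dx=+2,dy=-5->D; (3,6):dx=-1,dy=+4->D
  (4,5):dx=+1,dy=-7->D; (4,6):dx=-2,dy=+2->D; (5,6):dx=-3,dy=+9->D
Step 2: C = 8, D = 7, total pairs = 15.
Step 3: tau = (C - D)/(n(n-1)/2) = (8 - 7)/15 = 0.066667.
Step 4: Exact two-sided p-value (enumerate n! = 720 permutations of y under H0): p = 1.000000.
Step 5: alpha = 0.1. fail to reject H0.

tau_b = 0.0667 (C=8, D=7), p = 1.000000, fail to reject H0.


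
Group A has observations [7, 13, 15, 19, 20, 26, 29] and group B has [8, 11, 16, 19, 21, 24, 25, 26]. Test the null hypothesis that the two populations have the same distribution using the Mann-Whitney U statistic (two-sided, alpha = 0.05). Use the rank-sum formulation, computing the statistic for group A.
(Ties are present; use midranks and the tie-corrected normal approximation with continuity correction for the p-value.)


Step 1: Combine and sort all 15 observations; assign midranks.
sorted (value, group): (7,X), (8,Y), (11,Y), (13,X), (15,X), (16,Y), (19,X), (19,Y), (20,X), (21,Y), (24,Y), (25,Y), (26,X), (26,Y), (29,X)
ranks: 7->1, 8->2, 11->3, 13->4, 15->5, 16->6, 19->7.5, 19->7.5, 20->9, 21->10, 24->11, 25->12, 26->13.5, 26->13.5, 29->15
Step 2: Rank sum for X: R1 = 1 + 4 + 5 + 7.5 + 9 + 13.5 + 15 = 55.
Step 3: U_X = R1 - n1(n1+1)/2 = 55 - 7*8/2 = 55 - 28 = 27.
       U_Y = n1*n2 - U_X = 56 - 27 = 29.
Step 4: Ties are present, so use the tie-corrected normal approximation (with continuity correction) for the p-value.
Step 5: p-value = 0.953775; compare to alpha = 0.05. fail to reject H0.

U_X = 27, p = 0.953775, fail to reject H0 at alpha = 0.05.


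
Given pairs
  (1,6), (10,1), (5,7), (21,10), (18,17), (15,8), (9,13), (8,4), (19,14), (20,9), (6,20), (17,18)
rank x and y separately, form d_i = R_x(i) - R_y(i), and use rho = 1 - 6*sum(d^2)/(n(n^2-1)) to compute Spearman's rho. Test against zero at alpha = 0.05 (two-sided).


Step 1: Rank x and y separately (midranks; no ties here).
rank(x): 1->1, 10->6, 5->2, 21->12, 18->9, 15->7, 9->5, 8->4, 19->10, 20->11, 6->3, 17->8
rank(y): 6->3, 1->1, 7->4, 10->7, 17->10, 8->5, 13->8, 4->2, 14->9, 9->6, 20->12, 18->11
Step 2: d_i = R_x(i) - R_y(i); compute d_i^2.
  (1-3)^2=4, (6-1)^2=25, (2-4)^2=4, (12-7)^2=25, (9-10)^2=1, (7-5)^2=4, (5-8)^2=9, (4-2)^2=4, (10-9)^2=1, (11-6)^2=25, (3-12)^2=81, (8-11)^2=9
sum(d^2) = 192.
Step 3: rho = 1 - 6*192 / (12*(12^2 - 1)) = 1 - 1152/1716 = 0.328671.
Step 4: Under H0, t = rho * sqrt((n-2)/(1-rho^2)) = 1.1005 ~ t(10).
Step 5: Two-sided p-value from the t-distribution with 10 df = 0.296904.
Step 6: alpha = 0.05. fail to reject H0.

rho = 0.3287, p = 0.296904, fail to reject H0 at alpha = 0.05.


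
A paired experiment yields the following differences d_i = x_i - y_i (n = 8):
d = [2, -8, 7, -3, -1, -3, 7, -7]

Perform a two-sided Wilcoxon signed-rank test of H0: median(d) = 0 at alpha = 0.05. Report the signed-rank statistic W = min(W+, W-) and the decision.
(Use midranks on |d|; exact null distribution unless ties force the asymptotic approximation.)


Step 1: Drop any zero differences (none here) and take |d_i|.
|d| = [2, 8, 7, 3, 1, 3, 7, 7]
Step 2: Midrank |d_i| (ties get averaged ranks).
ranks: |2|->2, |8|->8, |7|->6, |3|->3.5, |1|->1, |3|->3.5, |7|->6, |7|->6
Step 3: Attach original signs; sum ranks with positive sign and with negative sign.
W+ = 2 + 6 + 6 = 14
W- = 8 + 3.5 + 1 + 3.5 + 6 = 22
(Check: W+ + W- = 36 should equal n(n+1)/2 = 36.)
Step 4: Test statistic W = min(W+, W-) = 14.
Step 5: Ties in |d|, so use the tie-corrected normal approximation.
        E[W] = n(n+1)/4 = 8*9/4 = 18.
        Tie groups: |d|=3 (t=2), |d|=7 (t=3); sum(t^3 - t) = 30.
        Var[W] = n(n+1)(2n+1)/24 - sum(t^3-t)/48 = 1224/24 - 30/48 = 50.375.
        z = (W - E[W]) / sqrt(Var[W]) = (14 - 18) / 7.0975 = -0.5636.
        Two-sided p = 2*Phi(z) = 0.573043.
Step 6: alpha = 0.05. fail to reject H0.

W+ = 14, W- = 22, W = min = 14, p = 0.573043, fail to reject H0.


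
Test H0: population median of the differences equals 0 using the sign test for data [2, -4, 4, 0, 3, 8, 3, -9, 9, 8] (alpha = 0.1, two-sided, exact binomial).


Step 1: Discard zero differences. Original n = 10; n_eff = number of nonzero differences = 9.
Nonzero differences (with sign): +2, -4, +4, +3, +8, +3, -9, +9, +8
Step 2: Count signs: positive = 7, negative = 2.
Step 3: Under H0: P(positive) = 0.5, so the number of positives S ~ Bin(9, 0.5).
Step 4: Two-sided exact p-value = sum of Bin(9,0.5) probabilities at or below the observed probability = 0.179688.
Step 5: alpha = 0.1. fail to reject H0.

n_eff = 9, pos = 7, neg = 2, p = 0.179688, fail to reject H0.


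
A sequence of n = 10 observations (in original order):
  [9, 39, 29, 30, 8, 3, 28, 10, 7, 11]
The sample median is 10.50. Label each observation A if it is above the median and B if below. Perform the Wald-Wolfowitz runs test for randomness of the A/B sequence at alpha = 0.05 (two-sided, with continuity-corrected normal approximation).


Step 1: Compute median = 10.50; label A = above, B = below.
Labels in order: BAAABBABBA  (n_A = 5, n_B = 5)
Step 2: Count runs R = 6.
Step 3: Under H0 (random ordering), E[R] = 2*n_A*n_B/(n_A+n_B) + 1 = 2*5*5/10 + 1 = 6.0000.
        Var[R] = 2*n_A*n_B*(2*n_A*n_B - n_A - n_B) / ((n_A+n_B)^2 * (n_A+n_B-1)) = 2000/900 = 2.2222.
        SD[R] = 1.4907.
Step 4: R = E[R], so z = 0 with no continuity correction.
Step 5: Two-sided p-value via normal approximation = 2*(1 - Phi(|z|)) = 1.000000.
Step 6: alpha = 0.05. fail to reject H0.

R = 6, z = 0.0000, p = 1.000000, fail to reject H0.


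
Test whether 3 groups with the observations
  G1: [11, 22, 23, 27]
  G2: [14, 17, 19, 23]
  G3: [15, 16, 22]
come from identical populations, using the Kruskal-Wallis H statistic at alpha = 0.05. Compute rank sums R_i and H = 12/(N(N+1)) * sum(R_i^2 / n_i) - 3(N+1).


Step 1: Combine all N = 11 observations and assign midranks.
sorted (value, group, rank): (11,G1,1), (14,G2,2), (15,G3,3), (16,G3,4), (17,G2,5), (19,G2,6), (22,G1,7.5), (22,G3,7.5), (23,G1,9.5), (23,G2,9.5), (27,G1,11)
Step 2: Sum ranks within each group.
R_1 = 29 (n_1 = 4)
R_2 = 22.5 (n_2 = 4)
R_3 = 14.5 (n_3 = 3)
Step 3: H = 12/(N(N+1)) * sum(R_i^2/n_i) - 3(N+1)
     = 12/(11*12) * (29^2/4 + 22.5^2/4 + 14.5^2/3) - 3*12
     = 0.090909 * 406.896 - 36
     = 0.990530.
Step 4: Ties present; correction factor C = 1 - 12/(11^3 - 11) = 0.990909. Corrected H = 0.990530 / 0.990909 = 0.999618.
Step 5: Under H0, H ~ chi^2(2); p-value = 0.606647.
Step 6: alpha = 0.05. fail to reject H0.

H = 0.9996, df = 2, p = 0.606647, fail to reject H0.


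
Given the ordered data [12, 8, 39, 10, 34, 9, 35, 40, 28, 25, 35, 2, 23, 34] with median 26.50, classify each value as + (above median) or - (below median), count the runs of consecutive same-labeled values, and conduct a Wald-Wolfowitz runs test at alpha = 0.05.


Step 1: Compute median = 26.50; label A = above, B = below.
Labels in order: BBABABAAABABBA  (n_A = 7, n_B = 7)
Step 2: Count runs R = 10.
Step 3: Under H0 (random ordering), E[R] = 2*n_A*n_B/(n_A+n_B) + 1 = 2*7*7/14 + 1 = 8.0000.
        Var[R] = 2*n_A*n_B*(2*n_A*n_B - n_A - n_B) / ((n_A+n_B)^2 * (n_A+n_B-1)) = 8232/2548 = 3.2308.
        SD[R] = 1.7974.
Step 4: Continuity-corrected z = (R - 0.5 - E[R]) / SD[R] = (10 - 0.5 - 8.0000) / 1.7974 = 0.8345.
Step 5: Two-sided p-value via normal approximation = 2*(1 - Phi(|z|)) = 0.403986.
Step 6: alpha = 0.05. fail to reject H0.

R = 10, z = 0.8345, p = 0.403986, fail to reject H0.


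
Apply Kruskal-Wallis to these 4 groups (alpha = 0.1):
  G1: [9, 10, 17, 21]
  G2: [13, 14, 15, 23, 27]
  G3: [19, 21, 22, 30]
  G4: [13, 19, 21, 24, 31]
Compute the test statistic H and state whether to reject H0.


Step 1: Combine all N = 18 observations and assign midranks.
sorted (value, group, rank): (9,G1,1), (10,G1,2), (13,G2,3.5), (13,G4,3.5), (14,G2,5), (15,G2,6), (17,G1,7), (19,G3,8.5), (19,G4,8.5), (21,G1,11), (21,G3,11), (21,G4,11), (22,G3,13), (23,G2,14), (24,G4,15), (27,G2,16), (30,G3,17), (31,G4,18)
Step 2: Sum ranks within each group.
R_1 = 21 (n_1 = 4)
R_2 = 44.5 (n_2 = 5)
R_3 = 49.5 (n_3 = 4)
R_4 = 56 (n_4 = 5)
Step 3: H = 12/(N(N+1)) * sum(R_i^2/n_i) - 3(N+1)
     = 12/(18*19) * (21^2/4 + 44.5^2/5 + 49.5^2/4 + 56^2/5) - 3*19
     = 0.035088 * 1746.06 - 57
     = 4.265351.
Step 4: Ties present; correction factor C = 1 - 36/(18^3 - 18) = 0.993808. Corrected H = 4.265351 / 0.993808 = 4.291926.
Step 5: Under H0, H ~ chi^2(3); p-value = 0.231618.
Step 6: alpha = 0.1. fail to reject H0.

H = 4.2919, df = 3, p = 0.231618, fail to reject H0.


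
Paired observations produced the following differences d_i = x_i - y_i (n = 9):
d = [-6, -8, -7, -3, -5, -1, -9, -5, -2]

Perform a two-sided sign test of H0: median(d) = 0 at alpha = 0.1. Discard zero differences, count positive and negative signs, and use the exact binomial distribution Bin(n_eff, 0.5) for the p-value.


Step 1: Discard zero differences. Original n = 9; n_eff = number of nonzero differences = 9.
Nonzero differences (with sign): -6, -8, -7, -3, -5, -1, -9, -5, -2
Step 2: Count signs: positive = 0, negative = 9.
Step 3: Under H0: P(positive) = 0.5, so the number of positives S ~ Bin(9, 0.5).
Step 4: Two-sided exact p-value = sum of Bin(9,0.5) probabilities at or below the observed probability = 0.003906.
Step 5: alpha = 0.1. reject H0.

n_eff = 9, pos = 0, neg = 9, p = 0.003906, reject H0.


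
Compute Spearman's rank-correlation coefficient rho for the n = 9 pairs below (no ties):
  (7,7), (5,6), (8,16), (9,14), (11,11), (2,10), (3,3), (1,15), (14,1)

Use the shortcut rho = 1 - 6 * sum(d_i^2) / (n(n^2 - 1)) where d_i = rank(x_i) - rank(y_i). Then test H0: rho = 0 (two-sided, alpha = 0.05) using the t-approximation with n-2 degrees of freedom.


Step 1: Rank x and y separately (midranks; no ties here).
rank(x): 7->5, 5->4, 8->6, 9->7, 11->8, 2->2, 3->3, 1->1, 14->9
rank(y): 7->4, 6->3, 16->9, 14->7, 11->6, 10->5, 3->2, 15->8, 1->1
Step 2: d_i = R_x(i) - R_y(i); compute d_i^2.
  (5-4)^2=1, (4-3)^2=1, (6-9)^2=9, (7-7)^2=0, (8-6)^2=4, (2-5)^2=9, (3-2)^2=1, (1-8)^2=49, (9-1)^2=64
sum(d^2) = 138.
Step 3: rho = 1 - 6*138 / (9*(9^2 - 1)) = 1 - 828/720 = -0.150000.
Step 4: Under H0, t = rho * sqrt((n-2)/(1-rho^2)) = -0.4014 ~ t(7).
Step 5: Two-sided p-value from the t-distribution with 7 df = 0.700094.
Step 6: alpha = 0.05. fail to reject H0.

rho = -0.1500, p = 0.700094, fail to reject H0 at alpha = 0.05.


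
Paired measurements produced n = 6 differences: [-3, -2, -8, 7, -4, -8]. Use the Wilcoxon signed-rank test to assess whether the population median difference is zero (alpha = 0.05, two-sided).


Step 1: Drop any zero differences (none here) and take |d_i|.
|d| = [3, 2, 8, 7, 4, 8]
Step 2: Midrank |d_i| (ties get averaged ranks).
ranks: |3|->2, |2|->1, |8|->5.5, |7|->4, |4|->3, |8|->5.5
Step 3: Attach original signs; sum ranks with positive sign and with negative sign.
W+ = 4 = 4
W- = 2 + 1 + 5.5 + 3 + 5.5 = 17
(Check: W+ + W- = 21 should equal n(n+1)/2 = 21.)
Step 4: Test statistic W = min(W+, W-) = 4.
Step 5: Ties in |d|, so use the tie-corrected normal approximation.
        E[W] = n(n+1)/4 = 6*7/4 = 10.5.
        Tie groups: |d|=8 (t=2); sum(t^3 - t) = 6.
        Var[W] = n(n+1)(2n+1)/24 - sum(t^3-t)/48 = 546/24 - 6/48 = 22.625.
        z = (W - E[W]) / sqrt(Var[W]) = (4 - 10.5) / 4.7566 = -1.3665.
        Two-sided p = 2*Phi(z) = 0.171773.
Step 6: alpha = 0.05. fail to reject H0.

W+ = 4, W- = 17, W = min = 4, p = 0.171773, fail to reject H0.


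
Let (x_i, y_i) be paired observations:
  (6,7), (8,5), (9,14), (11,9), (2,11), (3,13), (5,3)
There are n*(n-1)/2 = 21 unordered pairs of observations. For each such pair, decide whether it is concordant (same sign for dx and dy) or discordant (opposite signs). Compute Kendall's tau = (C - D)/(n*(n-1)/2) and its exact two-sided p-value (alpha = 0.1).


Step 1: Enumerate the 21 unordered pairs (i,j) with i<j and classify each by sign(x_j-x_i) * sign(y_j-y_i).
  (1,2):dx=+2,dy=-2->D; (1,3):dx=+3,dy=+7->C; (1,4):dx=+5,dy=+2->C; (1,5):dx=-4,dy=+4->D
  (1,6):dx=-3,dy=+6->D; (1,7):dx=-1,dy=-4->C; (2,3):dx=+1,dy=+9->C; (2,4):dx=+3,dy=+4->C
  (2,5):dx=-6,dy=+6->D; (2,6):dx=-5,dy=+8->D; (2,7):dx=-3,dy=-2->C; (3,4):dx=+2,dy=-5->D
  (3,5):dx=-7,dy=-3->C; (3,6):dx=-6,dy=-1->C; (3,7):dx=-4,dy=-11->C; (4,5):dx=-9,dy=+2->D
  (4,6):dx=-8,dy=+4->D; (4,7):dx=-6,dy=-6->C; (5,6):dx=+1,dy=+2->C; (5,7):dx=+3,dy=-8->D
  (6,7):dx=+2,dy=-10->D
Step 2: C = 11, D = 10, total pairs = 21.
Step 3: tau = (C - D)/(n(n-1)/2) = (11 - 10)/21 = 0.047619.
Step 4: Exact two-sided p-value (enumerate n! = 5040 permutations of y under H0): p = 1.000000.
Step 5: alpha = 0.1. fail to reject H0.

tau_b = 0.0476 (C=11, D=10), p = 1.000000, fail to reject H0.


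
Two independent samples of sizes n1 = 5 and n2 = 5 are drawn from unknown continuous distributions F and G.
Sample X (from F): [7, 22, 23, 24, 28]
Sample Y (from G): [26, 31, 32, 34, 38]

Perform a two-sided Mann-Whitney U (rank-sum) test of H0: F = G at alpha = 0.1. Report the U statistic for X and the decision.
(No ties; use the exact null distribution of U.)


Step 1: Combine and sort all 10 observations; assign midranks.
sorted (value, group): (7,X), (22,X), (23,X), (24,X), (26,Y), (28,X), (31,Y), (32,Y), (34,Y), (38,Y)
ranks: 7->1, 22->2, 23->3, 24->4, 26->5, 28->6, 31->7, 32->8, 34->9, 38->10
Step 2: Rank sum for X: R1 = 1 + 2 + 3 + 4 + 6 = 16.
Step 3: U_X = R1 - n1(n1+1)/2 = 16 - 5*6/2 = 16 - 15 = 1.
       U_Y = n1*n2 - U_X = 25 - 1 = 24.
Step 4: No ties, so the exact null distribution of U (based on enumerating the C(10,5) = 252 equally likely rank assignments) gives the two-sided p-value.
Step 5: p-value = 0.015873; compare to alpha = 0.1. reject H0.

U_X = 1, p = 0.015873, reject H0 at alpha = 0.1.


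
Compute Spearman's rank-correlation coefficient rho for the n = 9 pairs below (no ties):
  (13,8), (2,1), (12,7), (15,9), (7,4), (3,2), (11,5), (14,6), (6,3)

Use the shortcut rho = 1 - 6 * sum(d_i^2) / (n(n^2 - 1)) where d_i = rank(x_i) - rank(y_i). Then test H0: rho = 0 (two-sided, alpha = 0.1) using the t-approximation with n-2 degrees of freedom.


Step 1: Rank x and y separately (midranks; no ties here).
rank(x): 13->7, 2->1, 12->6, 15->9, 7->4, 3->2, 11->5, 14->8, 6->3
rank(y): 8->8, 1->1, 7->7, 9->9, 4->4, 2->2, 5->5, 6->6, 3->3
Step 2: d_i = R_x(i) - R_y(i); compute d_i^2.
  (7-8)^2=1, (1-1)^2=0, (6-7)^2=1, (9-9)^2=0, (4-4)^2=0, (2-2)^2=0, (5-5)^2=0, (8-6)^2=4, (3-3)^2=0
sum(d^2) = 6.
Step 3: rho = 1 - 6*6 / (9*(9^2 - 1)) = 1 - 36/720 = 0.950000.
Step 4: Under H0, t = rho * sqrt((n-2)/(1-rho^2)) = 8.0495 ~ t(7).
Step 5: Two-sided p-value from the t-distribution with 7 df = 0.000088.
Step 6: alpha = 0.1. reject H0.

rho = 0.9500, p = 0.000088, reject H0 at alpha = 0.1.


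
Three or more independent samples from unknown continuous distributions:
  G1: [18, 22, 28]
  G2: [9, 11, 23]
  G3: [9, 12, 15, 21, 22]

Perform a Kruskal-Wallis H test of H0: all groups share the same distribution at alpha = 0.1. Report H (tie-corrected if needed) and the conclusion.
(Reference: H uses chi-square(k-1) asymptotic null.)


Step 1: Combine all N = 11 observations and assign midranks.
sorted (value, group, rank): (9,G2,1.5), (9,G3,1.5), (11,G2,3), (12,G3,4), (15,G3,5), (18,G1,6), (21,G3,7), (22,G1,8.5), (22,G3,8.5), (23,G2,10), (28,G1,11)
Step 2: Sum ranks within each group.
R_1 = 25.5 (n_1 = 3)
R_2 = 14.5 (n_2 = 3)
R_3 = 26 (n_3 = 5)
Step 3: H = 12/(N(N+1)) * sum(R_i^2/n_i) - 3(N+1)
     = 12/(11*12) * (25.5^2/3 + 14.5^2/3 + 26^2/5) - 3*12
     = 0.090909 * 422.033 - 36
     = 2.366667.
Step 4: Ties present; correction factor C = 1 - 12/(11^3 - 11) = 0.990909. Corrected H = 2.366667 / 0.990909 = 2.388379.
Step 5: Under H0, H ~ chi^2(2); p-value = 0.302949.
Step 6: alpha = 0.1. fail to reject H0.

H = 2.3884, df = 2, p = 0.302949, fail to reject H0.


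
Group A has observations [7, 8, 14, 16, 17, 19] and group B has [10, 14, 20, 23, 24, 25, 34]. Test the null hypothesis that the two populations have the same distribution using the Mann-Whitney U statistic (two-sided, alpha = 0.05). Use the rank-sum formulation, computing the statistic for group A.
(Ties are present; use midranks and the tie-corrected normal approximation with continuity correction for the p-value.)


Step 1: Combine and sort all 13 observations; assign midranks.
sorted (value, group): (7,X), (8,X), (10,Y), (14,X), (14,Y), (16,X), (17,X), (19,X), (20,Y), (23,Y), (24,Y), (25,Y), (34,Y)
ranks: 7->1, 8->2, 10->3, 14->4.5, 14->4.5, 16->6, 17->7, 19->8, 20->9, 23->10, 24->11, 25->12, 34->13
Step 2: Rank sum for X: R1 = 1 + 2 + 4.5 + 6 + 7 + 8 = 28.5.
Step 3: U_X = R1 - n1(n1+1)/2 = 28.5 - 6*7/2 = 28.5 - 21 = 7.5.
       U_Y = n1*n2 - U_X = 42 - 7.5 = 34.5.
Step 4: Ties are present, so use the tie-corrected normal approximation (with continuity correction) for the p-value.
Step 5: p-value = 0.062928; compare to alpha = 0.05. fail to reject H0.

U_X = 7.5, p = 0.062928, fail to reject H0 at alpha = 0.05.


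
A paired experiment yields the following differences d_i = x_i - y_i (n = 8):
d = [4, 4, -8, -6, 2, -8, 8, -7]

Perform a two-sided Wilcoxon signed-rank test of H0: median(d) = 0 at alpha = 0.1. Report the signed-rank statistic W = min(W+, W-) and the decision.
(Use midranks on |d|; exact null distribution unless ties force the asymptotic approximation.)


Step 1: Drop any zero differences (none here) and take |d_i|.
|d| = [4, 4, 8, 6, 2, 8, 8, 7]
Step 2: Midrank |d_i| (ties get averaged ranks).
ranks: |4|->2.5, |4|->2.5, |8|->7, |6|->4, |2|->1, |8|->7, |8|->7, |7|->5
Step 3: Attach original signs; sum ranks with positive sign and with negative sign.
W+ = 2.5 + 2.5 + 1 + 7 = 13
W- = 7 + 4 + 7 + 5 = 23
(Check: W+ + W- = 36 should equal n(n+1)/2 = 36.)
Step 4: Test statistic W = min(W+, W-) = 13.
Step 5: Ties in |d|, so use the tie-corrected normal approximation.
        E[W] = n(n+1)/4 = 8*9/4 = 18.
        Tie groups: |d|=4 (t=2), |d|=8 (t=3); sum(t^3 - t) = 30.
        Var[W] = n(n+1)(2n+1)/24 - sum(t^3-t)/48 = 1224/24 - 30/48 = 50.375.
        z = (W - E[W]) / sqrt(Var[W]) = (13 - 18) / 7.0975 = -0.7045.
        Two-sided p = 2*Phi(z) = 0.481140.
Step 6: alpha = 0.1. fail to reject H0.

W+ = 13, W- = 23, W = min = 13, p = 0.481140, fail to reject H0.


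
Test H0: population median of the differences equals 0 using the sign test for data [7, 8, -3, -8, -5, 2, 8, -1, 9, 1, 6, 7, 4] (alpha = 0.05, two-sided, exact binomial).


Step 1: Discard zero differences. Original n = 13; n_eff = number of nonzero differences = 13.
Nonzero differences (with sign): +7, +8, -3, -8, -5, +2, +8, -1, +9, +1, +6, +7, +4
Step 2: Count signs: positive = 9, negative = 4.
Step 3: Under H0: P(positive) = 0.5, so the number of positives S ~ Bin(13, 0.5).
Step 4: Two-sided exact p-value = sum of Bin(13,0.5) probabilities at or below the observed probability = 0.266846.
Step 5: alpha = 0.05. fail to reject H0.

n_eff = 13, pos = 9, neg = 4, p = 0.266846, fail to reject H0.


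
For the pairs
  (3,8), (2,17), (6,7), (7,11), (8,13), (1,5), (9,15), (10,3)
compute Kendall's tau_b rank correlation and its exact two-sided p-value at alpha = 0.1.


Step 1: Enumerate the 28 unordered pairs (i,j) with i<j and classify each by sign(x_j-x_i) * sign(y_j-y_i).
  (1,2):dx=-1,dy=+9->D; (1,3):dx=+3,dy=-1->D; (1,4):dx=+4,dy=+3->C; (1,5):dx=+5,dy=+5->C
  (1,6):dx=-2,dy=-3->C; (1,7):dx=+6,dy=+7->C; (1,8):dx=+7,dy=-5->D; (2,3):dx=+4,dy=-10->D
  (2,4):dx=+5,dy=-6->D; (2,5):dx=+6,dy=-4->D; (2,6):dx=-1,dy=-12->C; (2,7):dx=+7,dy=-2->D
  (2,8):dx=+8,dy=-14->D; (3,4):dx=+1,dy=+4->C; (3,5):dx=+2,dy=+6->C; (3,6):dx=-5,dy=-2->C
  (3,7):dx=+3,dy=+8->C; (3,8):dx=+4,dy=-4->D; (4,5):dx=+1,dy=+2->C; (4,6):dx=-6,dy=-6->C
  (4,7):dx=+2,dy=+4->C; (4,8):dx=+3,dy=-8->D; (5,6):dx=-7,dy=-8->C; (5,7):dx=+1,dy=+2->C
  (5,8):dx=+2,dy=-10->D; (6,7):dx=+8,dy=+10->C; (6,8):dx=+9,dy=-2->D; (7,8):dx=+1,dy=-12->D
Step 2: C = 15, D = 13, total pairs = 28.
Step 3: tau = (C - D)/(n(n-1)/2) = (15 - 13)/28 = 0.071429.
Step 4: Exact two-sided p-value (enumerate n! = 40320 permutations of y under H0): p = 0.904861.
Step 5: alpha = 0.1. fail to reject H0.

tau_b = 0.0714 (C=15, D=13), p = 0.904861, fail to reject H0.


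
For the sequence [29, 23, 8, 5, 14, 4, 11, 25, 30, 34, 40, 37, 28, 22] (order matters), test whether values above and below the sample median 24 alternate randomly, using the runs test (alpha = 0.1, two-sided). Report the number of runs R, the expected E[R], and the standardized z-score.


Step 1: Compute median = 24; label A = above, B = below.
Labels in order: ABBBBBBAAAAAAB  (n_A = 7, n_B = 7)
Step 2: Count runs R = 4.
Step 3: Under H0 (random ordering), E[R] = 2*n_A*n_B/(n_A+n_B) + 1 = 2*7*7/14 + 1 = 8.0000.
        Var[R] = 2*n_A*n_B*(2*n_A*n_B - n_A - n_B) / ((n_A+n_B)^2 * (n_A+n_B-1)) = 8232/2548 = 3.2308.
        SD[R] = 1.7974.
Step 4: Continuity-corrected z = (R + 0.5 - E[R]) / SD[R] = (4 + 0.5 - 8.0000) / 1.7974 = -1.9472.
Step 5: Two-sided p-value via normal approximation = 2*(1 - Phi(|z|)) = 0.051508.
Step 6: alpha = 0.1. reject H0.

R = 4, z = -1.9472, p = 0.051508, reject H0.


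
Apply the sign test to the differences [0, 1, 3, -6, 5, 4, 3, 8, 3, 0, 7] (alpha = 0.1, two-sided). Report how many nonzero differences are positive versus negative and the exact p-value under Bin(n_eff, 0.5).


Step 1: Discard zero differences. Original n = 11; n_eff = number of nonzero differences = 9.
Nonzero differences (with sign): +1, +3, -6, +5, +4, +3, +8, +3, +7
Step 2: Count signs: positive = 8, negative = 1.
Step 3: Under H0: P(positive) = 0.5, so the number of positives S ~ Bin(9, 0.5).
Step 4: Two-sided exact p-value = sum of Bin(9,0.5) probabilities at or below the observed probability = 0.039062.
Step 5: alpha = 0.1. reject H0.

n_eff = 9, pos = 8, neg = 1, p = 0.039062, reject H0.


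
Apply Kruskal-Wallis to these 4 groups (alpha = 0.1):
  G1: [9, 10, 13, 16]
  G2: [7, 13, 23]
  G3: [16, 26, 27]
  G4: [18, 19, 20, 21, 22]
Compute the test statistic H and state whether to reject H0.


Step 1: Combine all N = 15 observations and assign midranks.
sorted (value, group, rank): (7,G2,1), (9,G1,2), (10,G1,3), (13,G1,4.5), (13,G2,4.5), (16,G1,6.5), (16,G3,6.5), (18,G4,8), (19,G4,9), (20,G4,10), (21,G4,11), (22,G4,12), (23,G2,13), (26,G3,14), (27,G3,15)
Step 2: Sum ranks within each group.
R_1 = 16 (n_1 = 4)
R_2 = 18.5 (n_2 = 3)
R_3 = 35.5 (n_3 = 3)
R_4 = 50 (n_4 = 5)
Step 3: H = 12/(N(N+1)) * sum(R_i^2/n_i) - 3(N+1)
     = 12/(15*16) * (16^2/4 + 18.5^2/3 + 35.5^2/3 + 50^2/5) - 3*16
     = 0.050000 * 1098.17 - 48
     = 6.908333.
Step 4: Ties present; correction factor C = 1 - 12/(15^3 - 15) = 0.996429. Corrected H = 6.908333 / 0.996429 = 6.933094.
Step 5: Under H0, H ~ chi^2(3); p-value = 0.074061.
Step 6: alpha = 0.1. reject H0.

H = 6.9331, df = 3, p = 0.074061, reject H0.


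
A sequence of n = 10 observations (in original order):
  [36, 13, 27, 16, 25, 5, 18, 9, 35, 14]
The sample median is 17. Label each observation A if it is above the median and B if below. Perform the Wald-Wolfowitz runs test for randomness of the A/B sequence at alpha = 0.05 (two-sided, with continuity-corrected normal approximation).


Step 1: Compute median = 17; label A = above, B = below.
Labels in order: ABABABABAB  (n_A = 5, n_B = 5)
Step 2: Count runs R = 10.
Step 3: Under H0 (random ordering), E[R] = 2*n_A*n_B/(n_A+n_B) + 1 = 2*5*5/10 + 1 = 6.0000.
        Var[R] = 2*n_A*n_B*(2*n_A*n_B - n_A - n_B) / ((n_A+n_B)^2 * (n_A+n_B-1)) = 2000/900 = 2.2222.
        SD[R] = 1.4907.
Step 4: Continuity-corrected z = (R - 0.5 - E[R]) / SD[R] = (10 - 0.5 - 6.0000) / 1.4907 = 2.3479.
Step 5: Two-sided p-value via normal approximation = 2*(1 - Phi(|z|)) = 0.018881.
Step 6: alpha = 0.05. reject H0.

R = 10, z = 2.3479, p = 0.018881, reject H0.


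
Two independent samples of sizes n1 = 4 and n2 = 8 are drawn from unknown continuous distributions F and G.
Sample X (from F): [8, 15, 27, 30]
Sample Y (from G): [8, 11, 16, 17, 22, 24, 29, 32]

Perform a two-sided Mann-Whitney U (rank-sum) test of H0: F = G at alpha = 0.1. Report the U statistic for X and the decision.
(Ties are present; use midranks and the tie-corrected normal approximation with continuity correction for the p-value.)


Step 1: Combine and sort all 12 observations; assign midranks.
sorted (value, group): (8,X), (8,Y), (11,Y), (15,X), (16,Y), (17,Y), (22,Y), (24,Y), (27,X), (29,Y), (30,X), (32,Y)
ranks: 8->1.5, 8->1.5, 11->3, 15->4, 16->5, 17->6, 22->7, 24->8, 27->9, 29->10, 30->11, 32->12
Step 2: Rank sum for X: R1 = 1.5 + 4 + 9 + 11 = 25.5.
Step 3: U_X = R1 - n1(n1+1)/2 = 25.5 - 4*5/2 = 25.5 - 10 = 15.5.
       U_Y = n1*n2 - U_X = 32 - 15.5 = 16.5.
Step 4: Ties are present, so use the tie-corrected normal approximation (with continuity correction) for the p-value.
Step 5: p-value = 1.000000; compare to alpha = 0.1. fail to reject H0.

U_X = 15.5, p = 1.000000, fail to reject H0 at alpha = 0.1.


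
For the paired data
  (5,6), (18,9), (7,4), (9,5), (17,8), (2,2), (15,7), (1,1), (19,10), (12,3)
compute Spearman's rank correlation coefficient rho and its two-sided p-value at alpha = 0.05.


Step 1: Rank x and y separately (midranks; no ties here).
rank(x): 5->3, 18->9, 7->4, 9->5, 17->8, 2->2, 15->7, 1->1, 19->10, 12->6
rank(y): 6->6, 9->9, 4->4, 5->5, 8->8, 2->2, 7->7, 1->1, 10->10, 3->3
Step 2: d_i = R_x(i) - R_y(i); compute d_i^2.
  (3-6)^2=9, (9-9)^2=0, (4-4)^2=0, (5-5)^2=0, (8-8)^2=0, (2-2)^2=0, (7-7)^2=0, (1-1)^2=0, (10-10)^2=0, (6-3)^2=9
sum(d^2) = 18.
Step 3: rho = 1 - 6*18 / (10*(10^2 - 1)) = 1 - 108/990 = 0.890909.
Step 4: Under H0, t = rho * sqrt((n-2)/(1-rho^2)) = 5.5482 ~ t(8).
Step 5: Two-sided p-value from the t-distribution with 8 df = 0.000542.
Step 6: alpha = 0.05. reject H0.

rho = 0.8909, p = 0.000542, reject H0 at alpha = 0.05.


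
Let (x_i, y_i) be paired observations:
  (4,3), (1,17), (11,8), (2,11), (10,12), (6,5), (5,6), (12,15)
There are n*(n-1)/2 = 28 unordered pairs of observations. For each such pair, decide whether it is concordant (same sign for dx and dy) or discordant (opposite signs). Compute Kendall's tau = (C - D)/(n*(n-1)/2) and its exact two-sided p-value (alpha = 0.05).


Step 1: Enumerate the 28 unordered pairs (i,j) with i<j and classify each by sign(x_j-x_i) * sign(y_j-y_i).
  (1,2):dx=-3,dy=+14->D; (1,3):dx=+7,dy=+5->C; (1,4):dx=-2,dy=+8->D; (1,5):dx=+6,dy=+9->C
  (1,6):dx=+2,dy=+2->C; (1,7):dx=+1,dy=+3->C; (1,8):dx=+8,dy=+12->C; (2,3):dx=+10,dy=-9->D
  (2,4):dx=+1,dy=-6->D; (2,5):dx=+9,dy=-5->D; (2,6):dx=+5,dy=-12->D; (2,7):dx=+4,dy=-11->D
  (2,8):dx=+11,dy=-2->D; (3,4):dx=-9,dy=+3->D; (3,5):dx=-1,dy=+4->D; (3,6):dx=-5,dy=-3->C
  (3,7):dx=-6,dy=-2->C; (3,8):dx=+1,dy=+7->C; (4,5):dx=+8,dy=+1->C; (4,6):dx=+4,dy=-6->D
  (4,7):dx=+3,dy=-5->D; (4,8):dx=+10,dy=+4->C; (5,6):dx=-4,dy=-7->C; (5,7):dx=-5,dy=-6->C
  (5,8):dx=+2,dy=+3->C; (6,7):dx=-1,dy=+1->D; (6,8):dx=+6,dy=+10->C; (7,8):dx=+7,dy=+9->C
Step 2: C = 15, D = 13, total pairs = 28.
Step 3: tau = (C - D)/(n(n-1)/2) = (15 - 13)/28 = 0.071429.
Step 4: Exact two-sided p-value (enumerate n! = 40320 permutations of y under H0): p = 0.904861.
Step 5: alpha = 0.05. fail to reject H0.

tau_b = 0.0714 (C=15, D=13), p = 0.904861, fail to reject H0.


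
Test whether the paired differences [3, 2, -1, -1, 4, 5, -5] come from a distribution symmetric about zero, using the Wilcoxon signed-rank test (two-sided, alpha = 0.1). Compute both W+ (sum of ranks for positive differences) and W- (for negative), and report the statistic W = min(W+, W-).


Step 1: Drop any zero differences (none here) and take |d_i|.
|d| = [3, 2, 1, 1, 4, 5, 5]
Step 2: Midrank |d_i| (ties get averaged ranks).
ranks: |3|->4, |2|->3, |1|->1.5, |1|->1.5, |4|->5, |5|->6.5, |5|->6.5
Step 3: Attach original signs; sum ranks with positive sign and with negative sign.
W+ = 4 + 3 + 5 + 6.5 = 18.5
W- = 1.5 + 1.5 + 6.5 = 9.5
(Check: W+ + W- = 28 should equal n(n+1)/2 = 28.)
Step 4: Test statistic W = min(W+, W-) = 9.5.
Step 5: Ties in |d|, so use the tie-corrected normal approximation.
        E[W] = n(n+1)/4 = 7*8/4 = 14.
        Tie groups: |d|=1 (t=2), |d|=5 (t=2); sum(t^3 - t) = 12.
        Var[W] = n(n+1)(2n+1)/24 - sum(t^3-t)/48 = 840/24 - 12/48 = 34.75.
        z = (W - E[W]) / sqrt(Var[W]) = (9.5 - 14) / 5.8949 = -0.7634.
        Two-sided p = 2*Phi(z) = 0.445243.
Step 6: alpha = 0.1. fail to reject H0.

W+ = 18.5, W- = 9.5, W = min = 9.5, p = 0.445243, fail to reject H0.


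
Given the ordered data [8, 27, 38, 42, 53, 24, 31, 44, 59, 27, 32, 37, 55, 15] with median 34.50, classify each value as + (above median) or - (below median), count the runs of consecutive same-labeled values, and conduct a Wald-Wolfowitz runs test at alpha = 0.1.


Step 1: Compute median = 34.50; label A = above, B = below.
Labels in order: BBAAABBAABBAAB  (n_A = 7, n_B = 7)
Step 2: Count runs R = 7.
Step 3: Under H0 (random ordering), E[R] = 2*n_A*n_B/(n_A+n_B) + 1 = 2*7*7/14 + 1 = 8.0000.
        Var[R] = 2*n_A*n_B*(2*n_A*n_B - n_A - n_B) / ((n_A+n_B)^2 * (n_A+n_B-1)) = 8232/2548 = 3.2308.
        SD[R] = 1.7974.
Step 4: Continuity-corrected z = (R + 0.5 - E[R]) / SD[R] = (7 + 0.5 - 8.0000) / 1.7974 = -0.2782.
Step 5: Two-sided p-value via normal approximation = 2*(1 - Phi(|z|)) = 0.780879.
Step 6: alpha = 0.1. fail to reject H0.

R = 7, z = -0.2782, p = 0.780879, fail to reject H0.


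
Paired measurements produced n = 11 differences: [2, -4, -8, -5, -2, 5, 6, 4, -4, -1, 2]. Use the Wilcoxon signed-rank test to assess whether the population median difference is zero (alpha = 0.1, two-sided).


Step 1: Drop any zero differences (none here) and take |d_i|.
|d| = [2, 4, 8, 5, 2, 5, 6, 4, 4, 1, 2]
Step 2: Midrank |d_i| (ties get averaged ranks).
ranks: |2|->3, |4|->6, |8|->11, |5|->8.5, |2|->3, |5|->8.5, |6|->10, |4|->6, |4|->6, |1|->1, |2|->3
Step 3: Attach original signs; sum ranks with positive sign and with negative sign.
W+ = 3 + 8.5 + 10 + 6 + 3 = 30.5
W- = 6 + 11 + 8.5 + 3 + 6 + 1 = 35.5
(Check: W+ + W- = 66 should equal n(n+1)/2 = 66.)
Step 4: Test statistic W = min(W+, W-) = 30.5.
Step 5: Ties in |d|, so use the tie-corrected normal approximation.
        E[W] = n(n+1)/4 = 11*12/4 = 33.
        Tie groups: |d|=2 (t=3), |d|=4 (t=3), |d|=5 (t=2); sum(t^3 - t) = 54.
        Var[W] = n(n+1)(2n+1)/24 - sum(t^3-t)/48 = 3036/24 - 54/48 = 125.375.
        z = (W - E[W]) / sqrt(Var[W]) = (30.5 - 33) / 11.1971 = -0.2233.
        Two-sided p = 2*Phi(z) = 0.823324.
Step 6: alpha = 0.1. fail to reject H0.

W+ = 30.5, W- = 35.5, W = min = 30.5, p = 0.823324, fail to reject H0.


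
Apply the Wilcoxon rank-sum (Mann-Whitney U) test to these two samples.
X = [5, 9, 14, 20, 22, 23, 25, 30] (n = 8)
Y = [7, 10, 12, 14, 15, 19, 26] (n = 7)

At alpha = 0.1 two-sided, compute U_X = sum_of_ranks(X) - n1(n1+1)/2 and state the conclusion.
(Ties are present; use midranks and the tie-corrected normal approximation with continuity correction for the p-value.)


Step 1: Combine and sort all 15 observations; assign midranks.
sorted (value, group): (5,X), (7,Y), (9,X), (10,Y), (12,Y), (14,X), (14,Y), (15,Y), (19,Y), (20,X), (22,X), (23,X), (25,X), (26,Y), (30,X)
ranks: 5->1, 7->2, 9->3, 10->4, 12->5, 14->6.5, 14->6.5, 15->8, 19->9, 20->10, 22->11, 23->12, 25->13, 26->14, 30->15
Step 2: Rank sum for X: R1 = 1 + 3 + 6.5 + 10 + 11 + 12 + 13 + 15 = 71.5.
Step 3: U_X = R1 - n1(n1+1)/2 = 71.5 - 8*9/2 = 71.5 - 36 = 35.5.
       U_Y = n1*n2 - U_X = 56 - 35.5 = 20.5.
Step 4: Ties are present, so use the tie-corrected normal approximation (with continuity correction) for the p-value.
Step 5: p-value = 0.417471; compare to alpha = 0.1. fail to reject H0.

U_X = 35.5, p = 0.417471, fail to reject H0 at alpha = 0.1.
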